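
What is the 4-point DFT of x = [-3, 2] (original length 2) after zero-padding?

Original 2-point DFT: [-1, -5]
Zero-padded 4-point DFT provides frequency interpolation.

DFT_4([x, 0, ...]) = [-1, -3-2i, -5, -3+2i]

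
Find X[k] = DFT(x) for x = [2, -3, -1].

X[k] = Σ(n=0 to 2) x[n] · ω_3^(nk)
where ω_3 = e^(-2πi/3)

Computing each X[k]:
X[0] = -2
X[1] = 4.0000+1.7321i
X[2] = 4.0000-1.7321i

X = [-2, 4.0000+1.7321i, 4.0000-1.7321i]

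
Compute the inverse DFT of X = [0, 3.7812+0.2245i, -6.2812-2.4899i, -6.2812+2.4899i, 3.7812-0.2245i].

x[n] = (1/5) Σ(k=0 to 4) X[k] · e^(2πikn/5)

Computing each x[n]:
x[0] = -1
x[1] = 3
x[2] = -3
x[3] = -1
x[4] = 2

x = [-1, 3, -3, -1, 2]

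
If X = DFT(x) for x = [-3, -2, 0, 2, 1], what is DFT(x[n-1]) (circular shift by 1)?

Time shift by 1: X_shifted[k] = ω_5^(1k) · X[k]
Shifted x = [1, -3, -2, 0, 2]

DFT(x[n-1]) = [-2, 2.3090+5.9309i, 1.1910+1.0368i, 1.1910-1.0368i, 2.3090-5.9309i]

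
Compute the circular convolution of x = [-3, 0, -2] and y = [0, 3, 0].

(x ⊛ y)[n] = Σ(m=0 to 2) x[m] · y[(n-m) mod 3]

Computing each output sample:
(x ⊛ y)[0] = -6
(x ⊛ y)[1] = -9
(x ⊛ y)[2] = 0

x ⊛ y = [-6, -9, 0]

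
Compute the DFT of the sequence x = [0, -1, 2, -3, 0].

X[k] = Σ(n=0 to 4) x[n] · ω_5^(nk)
where ω_5 = e^(-2πi/5)

Computing each X[k]:
X[0] = -2
X[1] = 0.5000-1.9879i
X[2] = 0.5000+5.3431i
X[3] = 0.5000-5.3431i
X[4] = 0.5000+1.9879i

X = [-2, 0.5000-1.9879i, 0.5000+5.3431i, 0.5000-5.3431i, 0.5000+1.9879i]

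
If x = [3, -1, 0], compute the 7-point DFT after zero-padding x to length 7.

Original 3-point DFT: [2, 3.5000+0.8660i, 3.5000-0.8660i]
Zero-padded 7-point DFT provides frequency interpolation.

DFT_7([x, 0, ...]) = [2, 2.3765+0.7818i, 3.2225+0.9749i, 3.9010+0.4339i, 3.9010-0.4339i, 3.2225-0.9749i, 2.3765-0.7818i]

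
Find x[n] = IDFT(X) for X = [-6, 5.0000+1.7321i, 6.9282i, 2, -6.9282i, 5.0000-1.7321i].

x[n] = (1/6) Σ(k=0 to 5) X[k] · e^(2πikn/6)

Computing each x[n]:
x[0] = 1
x[1] = -3
x[2] = 0
x[3] = -3
x[4] = -3
x[5] = 2

x = [1, -3, 0, -3, -3, 2]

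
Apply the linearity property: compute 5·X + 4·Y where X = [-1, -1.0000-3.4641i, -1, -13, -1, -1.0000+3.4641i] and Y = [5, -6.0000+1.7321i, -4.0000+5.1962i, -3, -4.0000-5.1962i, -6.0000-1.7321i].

By linearity: DFT(5x + 4y) = 5·DFT(x) + 4·DFT(y)
= 5·[-1, -1.0000-3.4641i, -1, -13, -1, -1.0000+3.4641i] + 4·[5, -6.0000+1.7321i, -4.0000+5.1962i, -3, -4.0000-5.1962i, -6.0000-1.7321i]

Computing element-wise:
Z[0] = 5·(-1) + 4·(5) = 15
Z[1] = 5·(-1.0000-3.4641i) + 4·(-6.0000+1.7321i) = -29.0000-10.3921i
Z[2] = 5·(-1) + 4·(-4.0000+5.1962i) = -21.0000+20.7848i
Z[3] = 5·(-13) + 4·(-3) = -77
Z[4] = 5·(-1) + 4·(-4.0000-5.1962i) = -21.0000-20.7848i
Z[5] = 5·(-1.0000+3.4641i) + 4·(-6.0000-1.7321i) = -29.0000+10.3921i

DFT(5x + 4y) = 5·X + 4·Y = [15, -29.0000-10.3921i, -21.0000+20.7848i, -77, -21.0000-20.7848i, -29.0000+10.3921i]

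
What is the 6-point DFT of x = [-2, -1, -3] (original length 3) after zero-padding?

Original 3-point DFT: [-6, -1.7321i, 1.7321i]
Zero-padded 6-point DFT provides frequency interpolation.

DFT_6([x, 0, ...]) = [-6, -1.0000+3.4641i, -1.7321i, -4, 1.7321i, -1.0000-3.4641i]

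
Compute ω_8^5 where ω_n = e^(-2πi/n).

ω_8^5 = e^(-2πi·5/8)
= cos(-2π·5/8) + i·sin(-2π·5/8)
= cos(-10π/8) + i·sin(-10π/8)

ω_8^5 = cos(-10π/8) + i·sin(-10π/8) = -0.7071+0.7071i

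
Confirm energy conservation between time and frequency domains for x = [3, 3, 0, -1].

Time domain:
Σ|x[n]|² = |3|² + |3|² + |0|² + |-1|² = 19.0000

Frequency domain:
(1/4)Σ|X[k]|² = (1/4)(|5|² + |3-4i|² + |1|² + |3+4i|²) = (1/4)·76.0000 = 19.0000

Both sides agree, confirming Parseval's theorem.

Σ|x[n]|² = (1/N)Σ|X[k]|² = 19.0000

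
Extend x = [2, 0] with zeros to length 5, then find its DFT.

Original 2-point DFT: [2, 2]
Zero-padded 5-point DFT provides frequency interpolation.

DFT_5([x, 0, ...]) = [2, 2, 2, 2, 2]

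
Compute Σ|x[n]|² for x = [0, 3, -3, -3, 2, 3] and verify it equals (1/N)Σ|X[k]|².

Time domain:
Σ|x[n]|² = |0|² + |3|² + |-3|² + |-3|² + |2|² + |3|² = 40.0000

Frequency domain:
(1/6)Σ|X[k]|² = (1/6)(|2|² + |6.5000+4.3301i|² + |-5.5000-4.3301i|² + |-4|² + |-5.5000+4.3301i|² + |6.5000-4.3301i|²) = (1/6)·240.0000 = 40.0000

Both sides agree, confirming Parseval's theorem.

Σ|x[n]|² = (1/N)Σ|X[k]|² = 40.0000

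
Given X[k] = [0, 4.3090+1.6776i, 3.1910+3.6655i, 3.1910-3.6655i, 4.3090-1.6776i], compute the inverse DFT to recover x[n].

x[n] = (1/5) Σ(k=0 to 4) X[k] · e^(2πikn/5)

Computing each x[n]:
x[0] = 3
x[1] = -2
x[2] = 0
x[3] = -2
x[4] = 1

x = [3, -2, 0, -2, 1]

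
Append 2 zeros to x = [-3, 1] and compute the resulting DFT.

Original 2-point DFT: [-2, -4]
Zero-padded 4-point DFT provides frequency interpolation.

DFT_4([x, 0, ...]) = [-2, -3-1i, -4, -3+1i]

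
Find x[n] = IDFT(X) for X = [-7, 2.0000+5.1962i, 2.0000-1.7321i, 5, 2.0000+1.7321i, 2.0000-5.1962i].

x[n] = (1/6) Σ(k=0 to 5) X[k] · e^(2πikn/6)

Computing each x[n]:
x[0] = 1
x[1] = -3
x[2] = -3
x[3] = -2
x[4] = 1
x[5] = -1

x = [1, -3, -3, -2, 1, -1]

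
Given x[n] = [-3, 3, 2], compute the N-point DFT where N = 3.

X[k] = Σ(n=0 to 2) x[n] · ω_3^(nk)
where ω_3 = e^(-2πi/3)

Computing each X[k]:
X[0] = 2
X[1] = -5.5000-0.8660i
X[2] = -5.5000+0.8660i

X = [2, -5.5000-0.8660i, -5.5000+0.8660i]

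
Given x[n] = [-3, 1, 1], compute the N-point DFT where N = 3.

X[k] = Σ(n=0 to 2) x[n] · ω_3^(nk)
where ω_3 = e^(-2πi/3)

Computing each X[k]:
X[0] = -1
X[1] = -4
X[2] = -4

X = [-1, -4, -4]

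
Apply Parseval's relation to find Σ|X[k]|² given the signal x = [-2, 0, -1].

Parseval: Σ|x[n]|² = (1/N)Σ|X[k]|², so Σ|X[k]|² = N·Σ|x[n]|² = 3·5.0000

Σ|X[k]|² = N·Σ|x[n]|² = 3·5.0000 = 15.0000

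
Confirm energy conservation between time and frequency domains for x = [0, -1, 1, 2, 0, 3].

Time domain:
Σ|x[n]|² = |0|² + |-1|² + |1|² + |2|² + |0|² + |3|² = 15.0000

Frequency domain:
(1/6)Σ|X[k]|² = (1/6)(|5|² + |-1.5000+2.5981i|² + |0.5000+4.3301i|² + |-3|² + |0.5000-4.3301i|² + |-1.5000-2.5981i|²) = (1/6)·90.0000 = 15.0000

Both sides agree, confirming Parseval's theorem.

Σ|x[n]|² = (1/N)Σ|X[k]|² = 15.0000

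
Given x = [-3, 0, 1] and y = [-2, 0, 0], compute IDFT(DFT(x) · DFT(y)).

(x ⊛ y)[n] = Σ(m=0 to 2) x[m] · y[(n-m) mod 3]

Computing each output sample:
(x ⊛ y)[0] = 6
(x ⊛ y)[1] = 0
(x ⊛ y)[2] = -2

x ⊛ y = [6, 0, -2]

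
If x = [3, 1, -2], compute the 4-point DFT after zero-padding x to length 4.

Original 3-point DFT: [2, 3.5000-2.5981i, 3.5000+2.5981i]
Zero-padded 4-point DFT provides frequency interpolation.

DFT_4([x, 0, ...]) = [2, 5-1i, 0, 5+1i]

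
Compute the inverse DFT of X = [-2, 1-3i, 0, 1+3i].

x[n] = (1/4) Σ(k=0 to 3) X[k] · e^(2πikn/4)

Computing each x[n]:
x[0] = 0
x[1] = 1
x[2] = -1
x[3] = -2

x = [0, 1, -1, -2]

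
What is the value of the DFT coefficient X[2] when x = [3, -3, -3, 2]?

X[2] = Σ(n=0 to 3) x[n] · ω_4^(2n) where ω_4 = e^(-2πi/4)
= (3)·ω_4^0 + (-3)·ω_4^2 + (-3)·ω_4^4 + (2)·ω_4^6

X[2] = 1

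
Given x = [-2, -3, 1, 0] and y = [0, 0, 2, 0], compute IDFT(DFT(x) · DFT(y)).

(x ⊛ y)[n] = Σ(m=0 to 3) x[m] · y[(n-m) mod 4]

Computing each output sample:
(x ⊛ y)[0] = 2
(x ⊛ y)[1] = 0
(x ⊛ y)[2] = -4
(x ⊛ y)[3] = -6

x ⊛ y = [2, 0, -4, -6]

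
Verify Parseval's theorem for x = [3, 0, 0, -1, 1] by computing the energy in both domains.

Time domain:
Σ|x[n]|² = |3|² + |0|² + |0|² + |-1|² + |1|² = 11.0000

Frequency domain:
(1/5)Σ|X[k]|² = (1/5)(|3|² + |4.1180+0.3633i|² + |1.8820+1.5388i|² + |1.8820-1.5388i|² + |4.1180-0.3633i|²) = (1/5)·55.0000 = 11.0000

Both sides agree, confirming Parseval's theorem.

Σ|x[n]|² = (1/N)Σ|X[k]|² = 11.0000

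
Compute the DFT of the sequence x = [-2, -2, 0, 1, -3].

X[k] = Σ(n=0 to 4) x[n] · ω_5^(nk)
where ω_5 = e^(-2πi/5)

Computing each X[k]:
X[0] = -6
X[1] = -4.3541-0.3633i
X[2] = 2.3541-1.5388i
X[3] = 2.3541+1.5388i
X[4] = -4.3541+0.3633i

X = [-6, -4.3541-0.3633i, 2.3541-1.5388i, 2.3541+1.5388i, -4.3541+0.3633i]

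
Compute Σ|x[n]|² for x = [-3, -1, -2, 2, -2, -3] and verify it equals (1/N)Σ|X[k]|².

Time domain:
Σ|x[n]|² = |-3|² + |-1|² + |-2|² + |2|² + |-2|² + |-3|² = 31.0000

Frequency domain:
(1/6)Σ|X[k]|² = (1/6)(|-9|² + |-5.0000-1.7321i|² + |3.0000-1.7321i|² + |-5|² + |3.0000+1.7321i|² + |-5.0000+1.7321i|²) = (1/6)·186.0000 = 31.0000

Both sides agree, confirming Parseval's theorem.

Σ|x[n]|² = (1/N)Σ|X[k]|² = 31.0000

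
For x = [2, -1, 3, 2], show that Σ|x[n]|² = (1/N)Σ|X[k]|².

Time domain:
Σ|x[n]|² = |2|² + |-1|² + |3|² + |2|² = 18.0000

Frequency domain:
(1/4)Σ|X[k]|² = (1/4)(|6|² + |-1+3i|² + |4|² + |-1-3i|²) = (1/4)·72.0000 = 18.0000

Both sides agree, confirming Parseval's theorem.

Σ|x[n]|² = (1/N)Σ|X[k]|² = 18.0000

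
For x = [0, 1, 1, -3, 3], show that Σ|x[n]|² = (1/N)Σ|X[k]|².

Time domain:
Σ|x[n]|² = |0|² + |1|² + |1|² + |-3|² + |3|² = 20.0000

Frequency domain:
(1/5)Σ|X[k]|² = (1/5)(|2|² + |2.8541-0.4490i|² + |-3.8541+4.9798i|² + |-3.8541-4.9798i|² + |2.8541+0.4490i|²) = (1/5)·100.0000 = 20.0000

Both sides agree, confirming Parseval's theorem.

Σ|x[n]|² = (1/N)Σ|X[k]|² = 20.0000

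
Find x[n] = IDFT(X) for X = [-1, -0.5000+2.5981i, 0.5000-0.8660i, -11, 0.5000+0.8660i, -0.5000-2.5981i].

x[n] = (1/6) Σ(k=0 to 5) X[k] · e^(2πikn/6)

Computing each x[n]:
x[0] = -2
x[1] = 1
x[2] = -3
x[3] = 2
x[4] = -1
x[5] = 2

x = [-2, 1, -3, 2, -1, 2]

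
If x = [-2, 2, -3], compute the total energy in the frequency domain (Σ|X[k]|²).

Parseval: Σ|x[n]|² = (1/N)Σ|X[k]|², so Σ|X[k]|² = N·Σ|x[n]|² = 3·17.0000

Σ|X[k]|² = N·Σ|x[n]|² = 3·17.0000 = 51.0000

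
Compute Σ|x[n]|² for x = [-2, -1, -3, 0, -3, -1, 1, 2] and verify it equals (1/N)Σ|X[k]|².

Time domain:
Σ|x[n]|² = |-2|² + |-1|² + |-3|² + |0|² + |-3|² + |-1|² + |1|² + |2|² = 29.0000

Frequency domain:
(1/8)Σ|X[k]|² = (1/8)(|-7|² + |2.4142+5.4142i|² + |-3+4i|² + |-0.4142-2.5858i|² + |-7|² + |-0.4142+2.5858i|² + |-3-4i|² + |2.4142-5.4142i|²) = (1/8)·232.0000 = 29.0000

Both sides agree, confirming Parseval's theorem.

Σ|x[n]|² = (1/N)Σ|X[k]|² = 29.0000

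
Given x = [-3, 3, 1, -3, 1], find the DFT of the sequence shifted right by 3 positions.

Time shift by 3: X_shifted[k] = ω_5^(3k) · X[k]
Shifted x = [1, -3, 1, -3, 3]

DFT(x[n-3]) = [-1, 2.6180+3.3552i, 0.3820+7.3309i, 0.3820-7.3309i, 2.6180-3.3552i]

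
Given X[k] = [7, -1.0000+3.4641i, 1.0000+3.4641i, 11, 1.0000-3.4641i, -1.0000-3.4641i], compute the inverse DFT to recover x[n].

x[n] = (1/6) Σ(k=0 to 5) X[k] · e^(2πikn/6)

Computing each x[n]:
x[0] = 3
x[1] = -3
x[2] = 3
x[3] = 0
x[4] = 3
x[5] = 1

x = [3, -3, 3, 0, 3, 1]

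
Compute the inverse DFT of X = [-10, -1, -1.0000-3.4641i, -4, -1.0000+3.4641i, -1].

x[n] = (1/6) Σ(k=0 to 5) X[k] · e^(2πikn/6)

Computing each x[n]:
x[0] = -3
x[1] = 0
x[2] = -3
x[3] = -1
x[4] = -1
x[5] = -2

x = [-3, 0, -3, -1, -1, -2]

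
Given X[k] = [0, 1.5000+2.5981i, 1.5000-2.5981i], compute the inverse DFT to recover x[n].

x[n] = (1/3) Σ(k=0 to 2) X[k] · e^(2πikn/3)

Computing each x[n]:
x[0] = 1
x[1] = -2
x[2] = 1

x = [1, -2, 1]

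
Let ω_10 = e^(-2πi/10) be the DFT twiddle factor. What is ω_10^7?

ω_10^7 = e^(-2πi·7/10)
= cos(-2π·7/10) + i·sin(-2π·7/10)
= cos(-14π/10) + i·sin(-14π/10)

ω_10^7 = cos(-14π/10) + i·sin(-14π/10) = -0.3090+0.9511i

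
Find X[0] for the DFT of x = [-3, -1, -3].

X[0] = Σ(n=0 to 2) x[n] · ω_3^0 = Σ x[n]
= (-3) + (-1) + (-3)

X[0] = -7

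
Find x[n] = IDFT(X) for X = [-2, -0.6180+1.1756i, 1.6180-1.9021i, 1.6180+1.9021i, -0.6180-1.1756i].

x[n] = (1/5) Σ(k=0 to 4) X[k] · e^(2πikn/5)

Computing each x[n]:
x[0] = 0
x[1] = -1
x[2] = -1
x[3] = 1
x[4] = -1

x = [0, -1, -1, 1, -1]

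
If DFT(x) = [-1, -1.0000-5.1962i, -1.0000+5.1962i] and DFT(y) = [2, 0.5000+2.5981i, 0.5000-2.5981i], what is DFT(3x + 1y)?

By linearity: DFT(3x + 1y) = 3·DFT(x) + 1·DFT(y)
= 3·[-1, -1.0000-5.1962i, -1.0000+5.1962i] + 1·[2, 0.5000+2.5981i, 0.5000-2.5981i]

Computing element-wise:
Z[0] = 3·(-1) + 1·(2) = -1
Z[1] = 3·(-1.0000-5.1962i) + 1·(0.5000+2.5981i) = -2.5000-12.9905i
Z[2] = 3·(-1.0000+5.1962i) + 1·(0.5000-2.5981i) = -2.5000+12.9905i

DFT(3x + 1y) = 3·X + 1·Y = [-1, -2.5000-12.9905i, -2.5000+12.9905i]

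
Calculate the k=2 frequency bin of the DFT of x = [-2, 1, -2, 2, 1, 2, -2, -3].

X[2] = Σ(n=0 to 7) x[n] · ω_8^(2n) where ω_8 = e^(-2πi/8)
= (-2)·ω_8^0 + (1)·ω_8^2 + (-2)·ω_8^4 + (2)·ω_8^6 + (1)·ω_8^8 + (2)·ω_8^10 + (-2)·ω_8^12 + (-3)·ω_8^14

X[2] = 3-4i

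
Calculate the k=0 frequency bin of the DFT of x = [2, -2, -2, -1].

X[0] = Σ(n=0 to 3) x[n] · ω_4^0 = Σ x[n]
= (2) + (-2) + (-2) + (-1)

X[0] = -3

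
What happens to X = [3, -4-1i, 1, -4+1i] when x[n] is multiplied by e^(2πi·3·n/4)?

Modulation property: DFT(ω_4^(-3n)·x[n]) = X[(k-3) mod 4], so circularly shift X by 3 positions.

X[k-3] = [-4-1i, 1, -4+1i, 3]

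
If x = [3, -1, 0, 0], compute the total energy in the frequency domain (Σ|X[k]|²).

Parseval: Σ|x[n]|² = (1/N)Σ|X[k]|², so Σ|X[k]|² = N·Σ|x[n]|² = 4·10.0000

Σ|X[k]|² = N·Σ|x[n]|² = 4·10.0000 = 40.0000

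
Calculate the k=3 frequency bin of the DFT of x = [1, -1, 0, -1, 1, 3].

X[3] = Σ(n=0 to 5) x[n] · ω_6^(3n) where ω_6 = e^(-2πi/6)
= (1)·ω_6^0 + (-1)·ω_6^3 + (0)·ω_6^6 + (-1)·ω_6^9 + (1)·ω_6^12 + (3)·ω_6^15

X[3] = 1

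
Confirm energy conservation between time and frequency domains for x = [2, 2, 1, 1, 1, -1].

Time domain:
Σ|x[n]|² = |2|² + |2|² + |1|² + |1|² + |1|² + |-1|² = 12.0000

Frequency domain:
(1/6)Σ|X[k]|² = (1/6)(|6|² + |0.5000-2.5981i|² + |1.5000-2.5981i|² + |2|² + |1.5000+2.5981i|² + |0.5000+2.5981i|²) = (1/6)·72.0000 = 12.0000

Both sides agree, confirming Parseval's theorem.

Σ|x[n]|² = (1/N)Σ|X[k]|² = 12.0000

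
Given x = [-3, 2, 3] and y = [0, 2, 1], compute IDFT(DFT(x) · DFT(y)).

(x ⊛ y)[n] = Σ(m=0 to 2) x[m] · y[(n-m) mod 3]

Computing each output sample:
(x ⊛ y)[0] = 8
(x ⊛ y)[1] = -3
(x ⊛ y)[2] = 1

x ⊛ y = [8, -3, 1]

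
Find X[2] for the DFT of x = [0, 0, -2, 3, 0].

X[2] = Σ(n=0 to 4) x[n] · ω_5^(2n) where ω_5 = e^(-2πi/5)
= (0)·ω_5^0 + (0)·ω_5^2 + (-2)·ω_5^4 + (3)·ω_5^6 + (0)·ω_5^8

X[2] = 0.3090-4.7553i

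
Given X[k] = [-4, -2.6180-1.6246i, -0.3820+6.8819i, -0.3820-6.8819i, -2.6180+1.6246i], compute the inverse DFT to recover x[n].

x[n] = (1/5) Σ(k=0 to 4) X[k] · e^(2πikn/5)

Computing each x[n]:
x[0] = -2
x[1] = -2
x[2] = 3
x[3] = -3
x[4] = 0

x = [-2, -2, 3, -3, 0]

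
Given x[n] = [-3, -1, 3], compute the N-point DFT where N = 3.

X[k] = Σ(n=0 to 2) x[n] · ω_3^(nk)
where ω_3 = e^(-2πi/3)

Computing each X[k]:
X[0] = -1
X[1] = -4.0000+3.4641i
X[2] = -4.0000-3.4641i

X = [-1, -4.0000+3.4641i, -4.0000-3.4641i]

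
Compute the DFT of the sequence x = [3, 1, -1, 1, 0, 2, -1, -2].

X[k] = Σ(n=0 to 7) x[n] · ω_8^(nk)
where ω_8 = e^(-2πi/8)

Computing each X[k]:
X[0] = 3
X[1] = 0.1716-1.4142i
X[2] = 5-4i
X[3] = 5.8284-1.4142i
X[4] = -1
X[5] = 5.8284+1.4142i
X[6] = 5+4i
X[7] = 0.1716+1.4142i

X = [3, 0.1716-1.4142i, 5-4i, 5.8284-1.4142i, -1, 5.8284+1.4142i, 5+4i, 0.1716+1.4142i]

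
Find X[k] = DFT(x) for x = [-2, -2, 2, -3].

X[k] = Σ(n=0 to 3) x[n] · ω_4^(nk)
where ω_4 = e^(-2πi/4)

Computing each X[k]:
X[0] = -5
X[1] = -4-1i
X[2] = 5
X[3] = -4+1i

X = [-5, -4-1i, 5, -4+1i]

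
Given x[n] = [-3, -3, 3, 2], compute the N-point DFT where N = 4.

X[k] = Σ(n=0 to 3) x[n] · ω_4^(nk)
where ω_4 = e^(-2πi/4)

Computing each X[k]:
X[0] = -1
X[1] = -6+5i
X[2] = 1
X[3] = -6-5i

X = [-1, -6+5i, 1, -6-5i]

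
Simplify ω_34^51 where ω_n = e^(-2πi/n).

Since ω_34^34 = 1, powers reduce modulo 34.
51 mod 34 = 17
So ω_34^51 = ω_34^17 = e^(-2πi·17/34)

ω_34^51 = ω_34^17 = -1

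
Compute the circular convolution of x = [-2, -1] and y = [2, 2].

(x ⊛ y)[n] = Σ(m=0 to 1) x[m] · y[(n-m) mod 2]

Computing each output sample:
(x ⊛ y)[0] = -6
(x ⊛ y)[1] = -6

x ⊛ y = [-6, -6]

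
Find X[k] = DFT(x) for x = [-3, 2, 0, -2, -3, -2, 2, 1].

X[k] = Σ(n=0 to 7) x[n] · ω_8^(nk)
where ω_8 = e^(-2πi/8)

Computing each X[k]:
X[0] = -5
X[1] = 4.9497+1.2929i
X[2] = -8-1i
X[3] = -4.9497-2.7071i
X[4] = -3
X[5] = -4.9497+2.7071i
X[6] = -8+1i
X[7] = 4.9497-1.2929i

X = [-5, 4.9497+1.2929i, -8-1i, -4.9497-2.7071i, -3, -4.9497+2.7071i, -8+1i, 4.9497-1.2929i]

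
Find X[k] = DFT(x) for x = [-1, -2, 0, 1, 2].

X[k] = Σ(n=0 to 4) x[n] · ω_5^(nk)
where ω_5 = e^(-2πi/5)

Computing each X[k]:
X[0] = 0
X[1] = -1.8090+4.3920i
X[2] = -0.6910+1.4001i
X[3] = -0.6910-1.4001i
X[4] = -1.8090-4.3920i

X = [0, -1.8090+4.3920i, -0.6910+1.4001i, -0.6910-1.4001i, -1.8090-4.3920i]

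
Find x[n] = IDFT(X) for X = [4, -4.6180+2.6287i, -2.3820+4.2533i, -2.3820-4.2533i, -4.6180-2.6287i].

x[n] = (1/5) Σ(k=0 to 4) X[k] · e^(2πikn/5)

Computing each x[n]:
x[0] = -2
x[1] = -1
x[2] = 3
x[3] = 1
x[4] = 3

x = [-2, -1, 3, 1, 3]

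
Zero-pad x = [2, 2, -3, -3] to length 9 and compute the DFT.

Original 4-point DFT: [-2, 5-5i, 0, 5+5i]
Zero-padded 9-point DFT provides frequency interpolation.

DFT_9([x, 0, ...]) = [-2, 4.5111+4.2669i, 6.6664-3.5416i, -0.5000-4.3301i, -0.6775-0.0143i, -0.6775+0.0143i, -0.5000+4.3301i, 6.6664+3.5416i, 4.5111-4.2669i]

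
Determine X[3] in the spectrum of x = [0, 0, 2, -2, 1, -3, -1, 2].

X[3] = Σ(n=0 to 7) x[n] · ω_8^(3n) where ω_8 = e^(-2πi/8)
= (0)·ω_8^0 + (0)·ω_8^3 + (2)·ω_8^6 + (-2)·ω_8^9 + (1)·ω_8^12 + (-3)·ω_8^15 + (-1)·ω_8^18 + (2)·ω_8^21

X[3] = -5.9497+3.7071i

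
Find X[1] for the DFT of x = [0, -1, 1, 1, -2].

X[1] = Σ(n=0 to 4) x[n] · ω_5^(1n) where ω_5 = e^(-2πi/5)
= (0)·ω_5^0 + (-1)·ω_5^1 + (1)·ω_5^2 + (1)·ω_5^3 + (-2)·ω_5^4

X[1] = -2.5451-0.9511i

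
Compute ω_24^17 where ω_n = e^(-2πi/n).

ω_24^17 = e^(-2πi·17/24)
= cos(-2π·17/24) + i·sin(-2π·17/24)
= cos(-34π/24) + i·sin(-34π/24)

ω_24^17 = cos(-34π/24) + i·sin(-34π/24) = -0.2588+0.9659i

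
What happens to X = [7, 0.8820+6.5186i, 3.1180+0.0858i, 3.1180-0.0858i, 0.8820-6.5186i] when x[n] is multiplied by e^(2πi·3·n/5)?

Modulation property: DFT(ω_5^(-3n)·x[n]) = X[(k-3) mod 5], so circularly shift X by 3 positions.

X[k-3] = [3.1180+0.0858i, 3.1180-0.0858i, 0.8820-6.5186i, 7, 0.8820+6.5186i]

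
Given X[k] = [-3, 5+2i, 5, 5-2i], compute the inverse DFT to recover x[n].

x[n] = (1/4) Σ(k=0 to 3) X[k] · e^(2πikn/4)

Computing each x[n]:
x[0] = 3
x[1] = -3
x[2] = -2
x[3] = -1

x = [3, -3, -2, -1]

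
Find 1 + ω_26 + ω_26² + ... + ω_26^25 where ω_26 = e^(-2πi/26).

Sum of all nth roots of unity equals 0 for n > 1 (geometric series with r ≠ 1).

0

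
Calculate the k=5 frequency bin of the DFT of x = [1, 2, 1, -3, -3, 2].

X[5] = Σ(n=0 to 5) x[n] · ω_6^(5n) where ω_6 = e^(-2πi/6)
= (1)·ω_6^0 + (2)·ω_6^5 + (1)·ω_6^10 + (-3)·ω_6^15 + (-3)·ω_6^20 + (2)·ω_6^25

X[5] = 7.0000+3.4641i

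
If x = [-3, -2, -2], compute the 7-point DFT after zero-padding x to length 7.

Original 3-point DFT: [-7, -1, -1]
Zero-padded 7-point DFT provides frequency interpolation.

DFT_7([x, 0, ...]) = [-7, -3.8019+3.5135i, -0.7530+1.0821i, -2.4450-0.6959i, -2.4450+0.6959i, -0.7530-1.0821i, -3.8019-3.5135i]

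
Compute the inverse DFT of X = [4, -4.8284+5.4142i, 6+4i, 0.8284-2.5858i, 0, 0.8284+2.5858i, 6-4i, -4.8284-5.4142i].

x[n] = (1/8) Σ(k=0 to 7) X[k] · e^(2πikn/8)

Computing each x[n]:
x[0] = 1
x[1] = -2
x[2] = -3
x[3] = 2
x[4] = 3
x[5] = 1
x[6] = 1
x[7] = 1

x = [1, -2, -3, 2, 3, 1, 1, 1]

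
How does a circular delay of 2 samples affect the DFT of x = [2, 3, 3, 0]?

Time shift by 2: X_shifted[k] = ω_4^(2k) · X[k]
Shifted x = [3, 0, 2, 3]

DFT(x[n-2]) = [8, 1+3i, 2, 1-3i]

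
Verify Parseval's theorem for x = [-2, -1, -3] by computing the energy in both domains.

Time domain:
Σ|x[n]|² = |-2|² + |-1|² + |-3|² = 14.0000

Frequency domain:
(1/3)Σ|X[k]|² = (1/3)(|-6|² + |-1.7321i|² + |1.7321i|²) = (1/3)·42.0000 = 14.0000

Both sides agree, confirming Parseval's theorem.

Σ|x[n]|² = (1/N)Σ|X[k]|² = 14.0000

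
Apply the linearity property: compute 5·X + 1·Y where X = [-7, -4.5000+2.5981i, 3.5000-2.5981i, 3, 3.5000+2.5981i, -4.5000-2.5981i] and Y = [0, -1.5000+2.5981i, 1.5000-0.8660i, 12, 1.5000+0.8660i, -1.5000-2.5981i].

By linearity: DFT(5x + 1y) = 5·DFT(x) + 1·DFT(y)
= 5·[-7, -4.5000+2.5981i, 3.5000-2.5981i, 3, 3.5000+2.5981i, -4.5000-2.5981i] + 1·[0, -1.5000+2.5981i, 1.5000-0.8660i, 12, 1.5000+0.8660i, -1.5000-2.5981i]

Computing element-wise:
Z[0] = 5·(-7) + 1·(0) = -35
Z[1] = 5·(-4.5000+2.5981i) + 1·(-1.5000+2.5981i) = -24.0000+15.5886i
Z[2] = 5·(3.5000-2.5981i) + 1·(1.5000-0.8660i) = 19.0000-13.8565i
Z[3] = 5·(3) + 1·(12) = 27
Z[4] = 5·(3.5000+2.5981i) + 1·(1.5000+0.8660i) = 19.0000+13.8565i
Z[5] = 5·(-4.5000-2.5981i) + 1·(-1.5000-2.5981i) = -24.0000-15.5886i

DFT(5x + 1y) = 5·X + 1·Y = [-35, -24.0000+15.5886i, 19.0000-13.8565i, 27, 19.0000+13.8565i, -24.0000-15.5886i]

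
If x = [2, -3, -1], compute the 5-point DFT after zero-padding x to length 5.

Original 3-point DFT: [-2, 4.0000+1.7321i, 4.0000-1.7321i]
Zero-padded 5-point DFT provides frequency interpolation.

DFT_5([x, 0, ...]) = [-2, 1.8820+3.4410i, 4.1180+0.8123i, 4.1180-0.8123i, 1.8820-3.4410i]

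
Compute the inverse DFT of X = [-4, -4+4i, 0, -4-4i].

x[n] = (1/4) Σ(k=0 to 3) X[k] · e^(2πikn/4)

Computing each x[n]:
x[0] = -3
x[1] = -3
x[2] = 1
x[3] = 1

x = [-3, -3, 1, 1]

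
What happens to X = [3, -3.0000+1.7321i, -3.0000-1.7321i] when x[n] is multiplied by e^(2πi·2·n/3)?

Modulation property: DFT(ω_3^(-2n)·x[n]) = X[(k-2) mod 3], so circularly shift X by 2 positions.

X[k-2] = [-3.0000+1.7321i, -3.0000-1.7321i, 3]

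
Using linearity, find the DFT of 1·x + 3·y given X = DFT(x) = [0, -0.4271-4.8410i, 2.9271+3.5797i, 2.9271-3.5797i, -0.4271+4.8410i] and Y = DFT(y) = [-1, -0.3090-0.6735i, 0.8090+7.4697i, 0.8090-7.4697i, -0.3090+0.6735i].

By linearity: DFT(1x + 3y) = 1·DFT(x) + 3·DFT(y)
= 1·[0, -0.4271-4.8410i, 2.9271+3.5797i, 2.9271-3.5797i, -0.4271+4.8410i] + 3·[-1, -0.3090-0.6735i, 0.8090+7.4697i, 0.8090-7.4697i, -0.3090+0.6735i]

Computing element-wise:
Z[0] = 1·(0) + 3·(-1) = -3
Z[1] = 1·(-0.4271-4.8410i) + 3·(-0.3090-0.6735i) = -1.3541-6.8615i
Z[2] = 1·(2.9271+3.5797i) + 3·(0.8090+7.4697i) = 5.3541+25.9888i
Z[3] = 1·(2.9271-3.5797i) + 3·(0.8090-7.4697i) = 5.3541-25.9888i
Z[4] = 1·(-0.4271+4.8410i) + 3·(-0.3090+0.6735i) = -1.3541+6.8615i

DFT(1x + 3y) = 1·X + 3·Y = [-3, -1.3541-6.8615i, 5.3541+25.9888i, 5.3541-25.9888i, -1.3541+6.8615i]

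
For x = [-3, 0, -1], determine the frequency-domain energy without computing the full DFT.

Parseval: Σ|x[n]|² = (1/N)Σ|X[k]|², so Σ|X[k]|² = N·Σ|x[n]|² = 3·10.0000

Σ|X[k]|² = N·Σ|x[n]|² = 3·10.0000 = 30.0000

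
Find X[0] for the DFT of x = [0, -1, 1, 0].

X[0] = Σ(n=0 to 3) x[n] · ω_4^0 = Σ x[n]
= (0) + (-1) + (1) + (0)

X[0] = 0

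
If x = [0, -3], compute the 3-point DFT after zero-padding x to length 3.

Original 2-point DFT: [-3, 3]
Zero-padded 3-point DFT provides frequency interpolation.

DFT_3([x, 0, ...]) = [-3, 1.5000+2.5981i, 1.5000-2.5981i]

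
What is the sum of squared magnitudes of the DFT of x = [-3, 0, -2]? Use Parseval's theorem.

Parseval: Σ|x[n]|² = (1/N)Σ|X[k]|², so Σ|X[k]|² = N·Σ|x[n]|² = 3·13.0000

Σ|X[k]|² = N·Σ|x[n]|² = 3·13.0000 = 39.0000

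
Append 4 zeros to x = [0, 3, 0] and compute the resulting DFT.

Original 3-point DFT: [3, -1.5000-2.5981i, -1.5000+2.5981i]
Zero-padded 7-point DFT provides frequency interpolation.

DFT_7([x, 0, ...]) = [3, 1.8705-2.3455i, -0.6676-2.9248i, -2.7029-1.3017i, -2.7029+1.3017i, -0.6676+2.9248i, 1.8705+2.3455i]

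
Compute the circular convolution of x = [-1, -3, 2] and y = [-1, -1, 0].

(x ⊛ y)[n] = Σ(m=0 to 2) x[m] · y[(n-m) mod 3]

Computing each output sample:
(x ⊛ y)[0] = -1
(x ⊛ y)[1] = 4
(x ⊛ y)[2] = 1

x ⊛ y = [-1, 4, 1]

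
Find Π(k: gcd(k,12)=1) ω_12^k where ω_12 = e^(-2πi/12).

The primitive 12th roots of unity are ω_12^k for k coprime to 12: k ∈ {1, 5, 7, 11}
Their product equals the constant term of the cyclotomic polynomial Φ_12(x) up to sign.
For n ≥ 3, the product of all primitive nth roots of unity is 1. (For n=1 it is 1; for n=2 it is -1.)

1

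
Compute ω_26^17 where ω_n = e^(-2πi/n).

ω_26^17 = e^(-2πi·17/26)
= cos(-2π·17/26) + i·sin(-2π·17/26)
= cos(-34π/26) + i·sin(-34π/26)

ω_26^17 = cos(-34π/26) + i·sin(-34π/26) = -0.5681+0.8230i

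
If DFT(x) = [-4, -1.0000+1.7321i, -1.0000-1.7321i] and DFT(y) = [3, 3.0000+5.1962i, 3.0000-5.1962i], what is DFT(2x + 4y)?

By linearity: DFT(2x + 4y) = 2·DFT(x) + 4·DFT(y)
= 2·[-4, -1.0000+1.7321i, -1.0000-1.7321i] + 4·[3, 3.0000+5.1962i, 3.0000-5.1962i]

Computing element-wise:
Z[0] = 2·(-4) + 4·(3) = 4
Z[1] = 2·(-1.0000+1.7321i) + 4·(3.0000+5.1962i) = 10.0000+24.2490i
Z[2] = 2·(-1.0000-1.7321i) + 4·(3.0000-5.1962i) = 10.0000-24.2490i

DFT(2x + 4y) = 2·X + 4·Y = [4, 10.0000+24.2490i, 10.0000-24.2490i]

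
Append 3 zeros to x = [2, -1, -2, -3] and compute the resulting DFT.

Original 4-point DFT: [-4, 4-2i, 4, 4+2i]
Zero-padded 7-point DFT provides frequency interpolation.

DFT_7([x, 0, ...]) = [-4, 4.5245+4.0333i, 2.1540-2.2383i, 2.3216+1.7950i, 2.3216-1.7950i, 2.1540+2.2383i, 4.5245-4.0333i]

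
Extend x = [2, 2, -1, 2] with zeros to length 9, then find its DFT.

Original 4-point DFT: [5, 3, -3, 3]
Zero-padded 9-point DFT provides frequency interpolation.

DFT_9([x, 0, ...]) = [5, 2.3584-2.0328i, 2.2870+0.1045i, 3.5000-2.5981i, -1.6454-3.0589i, -1.6454+3.0589i, 3.5000+2.5981i, 2.2870-0.1045i, 2.3584+2.0328i]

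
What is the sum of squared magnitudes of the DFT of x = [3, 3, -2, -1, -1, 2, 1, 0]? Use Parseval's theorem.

Parseval: Σ|x[n]|² = (1/N)Σ|X[k]|², so Σ|X[k]|² = N·Σ|x[n]|² = 8·29.0000

Σ|X[k]|² = N·Σ|x[n]|² = 8·29.0000 = 232.0000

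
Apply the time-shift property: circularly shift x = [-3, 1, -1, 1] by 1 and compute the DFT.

Time shift by 1: X_shifted[k] = ω_4^(1k) · X[k]
Shifted x = [1, -3, 1, -1]

DFT(x[n-1]) = [-2, 2i, 6, -2i]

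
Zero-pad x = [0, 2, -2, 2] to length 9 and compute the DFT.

Original 4-point DFT: [2, 2, -6, 2]
Zero-padded 9-point DFT provides frequency interpolation.

DFT_9([x, 0, ...]) = [2, 0.1848-1.0480i, 1.2267+0.4465i, 2.0000-3.4641i, -4.4115-3.7017i, -4.4115+3.7017i, 2.0000+3.4641i, 1.2267-0.4465i, 0.1848+1.0480i]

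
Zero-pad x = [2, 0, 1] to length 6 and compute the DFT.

Original 3-point DFT: [3, 1.5000+0.8660i, 1.5000-0.8660i]
Zero-padded 6-point DFT provides frequency interpolation.

DFT_6([x, 0, ...]) = [3, 1.5000-0.8660i, 1.5000+0.8660i, 3, 1.5000-0.8660i, 1.5000+0.8660i]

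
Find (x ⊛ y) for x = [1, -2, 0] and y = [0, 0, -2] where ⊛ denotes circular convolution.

(x ⊛ y)[n] = Σ(m=0 to 2) x[m] · y[(n-m) mod 3]

Computing each output sample:
(x ⊛ y)[0] = 4
(x ⊛ y)[1] = 0
(x ⊛ y)[2] = -2

x ⊛ y = [4, 0, -2]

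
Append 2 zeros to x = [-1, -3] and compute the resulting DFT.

Original 2-point DFT: [-4, 2]
Zero-padded 4-point DFT provides frequency interpolation.

DFT_4([x, 0, ...]) = [-4, -1+3i, 2, -1-3i]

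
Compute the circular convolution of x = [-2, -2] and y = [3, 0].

(x ⊛ y)[n] = Σ(m=0 to 1) x[m] · y[(n-m) mod 2]

Computing each output sample:
(x ⊛ y)[0] = -6
(x ⊛ y)[1] = -6

x ⊛ y = [-6, -6]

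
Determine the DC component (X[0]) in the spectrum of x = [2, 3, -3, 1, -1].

X[0] = Σ(n=0 to 4) x[n] · ω_5^0 = Σ x[n]
= (2) + (3) + (-3) + (1) + (-1)

X[0] = 2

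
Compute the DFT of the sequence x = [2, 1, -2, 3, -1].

X[k] = Σ(n=0 to 4) x[n] · ω_5^(nk)
where ω_5 = e^(-2πi/5)

Computing each X[k]:
X[0] = 3
X[1] = 1.1910+1.0368i
X[2] = 2.3090-5.9309i
X[3] = 2.3090+5.9309i
X[4] = 1.1910-1.0368i

X = [3, 1.1910+1.0368i, 2.3090-5.9309i, 2.3090+5.9309i, 1.1910-1.0368i]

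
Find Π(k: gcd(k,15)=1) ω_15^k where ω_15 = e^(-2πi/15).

The primitive 15th roots of unity are ω_15^k for k coprime to 15: k ∈ {1, 2, 4, 7, 8, 11, 13, 14}
Their product equals the constant term of the cyclotomic polynomial Φ_15(x) up to sign.
For n ≥ 3, the product of all primitive nth roots of unity is 1. (For n=1 it is 1; for n=2 it is -1.)

1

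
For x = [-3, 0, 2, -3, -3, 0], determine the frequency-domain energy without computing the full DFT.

Parseval: Σ|x[n]|² = (1/N)Σ|X[k]|², so Σ|X[k]|² = N·Σ|x[n]|² = 6·31.0000

Σ|X[k]|² = N·Σ|x[n]|² = 6·31.0000 = 186.0000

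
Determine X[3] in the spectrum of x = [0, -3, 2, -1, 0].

X[3] = Σ(n=0 to 4) x[n] · ω_5^(3n) where ω_5 = e^(-2πi/5)
= (0)·ω_5^0 + (-3)·ω_5^3 + (2)·ω_5^6 + (-1)·ω_5^9 + (0)·ω_5^12

X[3] = 2.7361-4.6165i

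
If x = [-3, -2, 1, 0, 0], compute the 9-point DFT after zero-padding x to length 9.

Original 5-point DFT: [-4, -4.4271+1.3143i, -1.0729+2.1266i, -1.0729-2.1266i, -4.4271-1.3143i]
Zero-padded 9-point DFT provides frequency interpolation.

DFT_9([x, 0, ...]) = [-4, -4.3584+0.3008i, -4.2870+1.6276i, -2.5000+2.5981i, -0.3546+1.3268i, -0.3546-1.3268i, -2.5000-2.5981i, -4.2870-1.6276i, -4.3584-0.3008i]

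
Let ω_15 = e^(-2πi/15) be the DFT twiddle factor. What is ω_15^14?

ω_15^14 = e^(-2πi·14/15)
= cos(-2π·14/15) + i·sin(-2π·14/15)
= cos(-28π/15) + i·sin(-28π/15)

ω_15^14 = cos(-28π/15) + i·sin(-28π/15) = 0.9135+0.4067i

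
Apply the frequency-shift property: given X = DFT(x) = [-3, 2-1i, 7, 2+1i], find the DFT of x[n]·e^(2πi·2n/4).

Modulation property: DFT(ω_4^(-2n)·x[n]) = X[(k-2) mod 4], so circularly shift X by 2 positions.

X[k-2] = [7, 2+1i, -3, 2-1i]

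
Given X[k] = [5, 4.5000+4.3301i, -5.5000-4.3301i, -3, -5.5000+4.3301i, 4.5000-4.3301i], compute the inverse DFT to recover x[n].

x[n] = (1/6) Σ(k=0 to 5) X[k] · e^(2πikn/6)

Computing each x[n]:
x[0] = 0
x[1] = 3
x[2] = -2
x[3] = -2
x[4] = 3
x[5] = 3

x = [0, 3, -2, -2, 3, 3]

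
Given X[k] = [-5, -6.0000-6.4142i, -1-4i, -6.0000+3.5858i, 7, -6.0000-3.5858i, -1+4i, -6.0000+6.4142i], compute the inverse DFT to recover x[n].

x[n] = (1/8) Σ(k=0 to 7) X[k] · e^(2πikn/8)

Computing each x[n]:
x[0] = -3
x[1] = 0
x[2] = 3
x[3] = -2
x[4] = 3
x[5] = -1
x[6] = -2
x[7] = -3

x = [-3, 0, 3, -2, 3, -1, -2, -3]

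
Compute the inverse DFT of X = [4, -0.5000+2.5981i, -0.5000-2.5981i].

x[n] = (1/3) Σ(k=0 to 2) X[k] · e^(2πikn/3)

Computing each x[n]:
x[0] = 1
x[1] = 0
x[2] = 3

x = [1, 0, 3]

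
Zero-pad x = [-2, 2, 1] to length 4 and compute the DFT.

Original 3-point DFT: [1, -3.5000-0.8660i, -3.5000+0.8660i]
Zero-padded 4-point DFT provides frequency interpolation.

DFT_4([x, 0, ...]) = [1, -3-2i, -3, -3+2i]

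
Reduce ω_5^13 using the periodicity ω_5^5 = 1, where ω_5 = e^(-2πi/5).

Since ω_5^5 = 1, powers reduce modulo 5.
13 mod 5 = 3
So ω_5^13 = ω_5^3 = e^(-2πi·3/5)

ω_5^13 = ω_5^3 = -0.8090+0.5878i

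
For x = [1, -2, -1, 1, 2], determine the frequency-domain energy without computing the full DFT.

Parseval: Σ|x[n]|² = (1/N)Σ|X[k]|², so Σ|X[k]|² = N·Σ|x[n]|² = 5·11.0000

Σ|X[k]|² = N·Σ|x[n]|² = 5·11.0000 = 55.0000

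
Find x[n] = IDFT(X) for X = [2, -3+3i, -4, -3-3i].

x[n] = (1/4) Σ(k=0 to 3) X[k] · e^(2πikn/4)

Computing each x[n]:
x[0] = -2
x[1] = 0
x[2] = 1
x[3] = 3

x = [-2, 0, 1, 3]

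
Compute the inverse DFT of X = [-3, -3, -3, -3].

x[n] = (1/4) Σ(k=0 to 3) X[k] · e^(2πikn/4)

Computing each x[n]:
x[0] = -3
x[1] = 0
x[2] = 0
x[3] = 0

x = [-3, 0, 0, 0]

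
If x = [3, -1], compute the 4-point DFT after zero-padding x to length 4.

Original 2-point DFT: [2, 4]
Zero-padded 4-point DFT provides frequency interpolation.

DFT_4([x, 0, ...]) = [2, 3+1i, 4, 3-1i]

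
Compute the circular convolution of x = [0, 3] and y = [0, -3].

(x ⊛ y)[n] = Σ(m=0 to 1) x[m] · y[(n-m) mod 2]

Computing each output sample:
(x ⊛ y)[0] = -9
(x ⊛ y)[1] = 0

x ⊛ y = [-9, 0]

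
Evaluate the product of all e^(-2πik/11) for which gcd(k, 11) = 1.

The primitive 11th roots of unity are ω_11^k for k coprime to 11: k ∈ {1, 2, 3, 4, 5, 6, 7, 8, 9, 10}
Their product equals the constant term of the cyclotomic polynomial Φ_11(x) up to sign.
For n ≥ 3, the product of all primitive nth roots of unity is 1. (For n=1 it is 1; for n=2 it is -1.)

1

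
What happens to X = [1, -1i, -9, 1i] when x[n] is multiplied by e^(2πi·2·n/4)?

Modulation property: DFT(ω_4^(-2n)·x[n]) = X[(k-2) mod 4], so circularly shift X by 2 positions.

X[k-2] = [-9, 1i, 1, -1i]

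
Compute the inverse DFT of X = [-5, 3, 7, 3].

x[n] = (1/4) Σ(k=0 to 3) X[k] · e^(2πikn/4)

Computing each x[n]:
x[0] = 2
x[1] = -3
x[2] = -1
x[3] = -3

x = [2, -3, -1, -3]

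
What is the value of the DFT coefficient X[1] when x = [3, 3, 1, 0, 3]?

X[1] = Σ(n=0 to 4) x[n] · ω_5^(1n) where ω_5 = e^(-2πi/5)
= (3)·ω_5^0 + (3)·ω_5^1 + (1)·ω_5^2 + (0)·ω_5^3 + (3)·ω_5^4

X[1] = 4.0451-0.5878i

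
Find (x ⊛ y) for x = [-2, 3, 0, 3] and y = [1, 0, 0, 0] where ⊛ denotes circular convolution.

(x ⊛ y)[n] = Σ(m=0 to 3) x[m] · y[(n-m) mod 4]

Computing each output sample:
(x ⊛ y)[0] = -2
(x ⊛ y)[1] = 3
(x ⊛ y)[2] = 0
(x ⊛ y)[3] = 3

x ⊛ y = [-2, 3, 0, 3]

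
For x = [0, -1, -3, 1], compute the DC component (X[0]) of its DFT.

X[0] = Σ(n=0 to 3) x[n] · ω_4^0 = Σ x[n]
= (0) + (-1) + (-3) + (1)

X[0] = -3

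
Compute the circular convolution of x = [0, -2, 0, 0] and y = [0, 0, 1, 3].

(x ⊛ y)[n] = Σ(m=0 to 3) x[m] · y[(n-m) mod 4]

Computing each output sample:
(x ⊛ y)[0] = -6
(x ⊛ y)[1] = 0
(x ⊛ y)[2] = 0
(x ⊛ y)[3] = -2

x ⊛ y = [-6, 0, 0, -2]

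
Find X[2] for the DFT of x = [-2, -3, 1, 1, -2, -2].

X[2] = Σ(n=0 to 5) x[n] · ω_6^(2n) where ω_6 = e^(-2πi/6)
= (-2)·ω_6^0 + (-3)·ω_6^2 + (1)·ω_6^4 + (1)·ω_6^6 + (-2)·ω_6^8 + (-2)·ω_6^10

X[2] = 2.0000+3.4641i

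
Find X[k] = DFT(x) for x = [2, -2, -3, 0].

X[k] = Σ(n=0 to 3) x[n] · ω_4^(nk)
where ω_4 = e^(-2πi/4)

Computing each X[k]:
X[0] = -3
X[1] = 5+2i
X[2] = 1
X[3] = 5-2i

X = [-3, 5+2i, 1, 5-2i]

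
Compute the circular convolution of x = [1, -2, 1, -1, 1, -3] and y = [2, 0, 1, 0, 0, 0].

(x ⊛ y)[n] = Σ(m=0 to 5) x[m] · y[(n-m) mod 6]

Computing each output sample:
(x ⊛ y)[0] = 3
(x ⊛ y)[1] = -7
(x ⊛ y)[2] = 3
(x ⊛ y)[3] = -4
(x ⊛ y)[4] = 3
(x ⊛ y)[5] = -7

x ⊛ y = [3, -7, 3, -4, 3, -7]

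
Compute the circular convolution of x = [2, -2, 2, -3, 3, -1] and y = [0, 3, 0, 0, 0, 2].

(x ⊛ y)[n] = Σ(m=0 to 5) x[m] · y[(n-m) mod 6]

Computing each output sample:
(x ⊛ y)[0] = -7
(x ⊛ y)[1] = 10
(x ⊛ y)[2] = -12
(x ⊛ y)[3] = 12
(x ⊛ y)[4] = -11
(x ⊛ y)[5] = 13

x ⊛ y = [-7, 10, -12, 12, -11, 13]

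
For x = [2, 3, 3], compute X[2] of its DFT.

X[2] = Σ(n=0 to 2) x[n] · ω_3^(2n) where ω_3 = e^(-2πi/3)
= (2)·ω_3^0 + (3)·ω_3^2 + (3)·ω_3^4

X[2] = -1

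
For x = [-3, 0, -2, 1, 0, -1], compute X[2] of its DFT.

X[2] = Σ(n=0 to 5) x[n] · ω_6^(2n) where ω_6 = e^(-2πi/6)
= (-3)·ω_6^0 + (0)·ω_6^2 + (-2)·ω_6^4 + (1)·ω_6^6 + (0)·ω_6^8 + (-1)·ω_6^10

X[2] = -0.5000-2.5981i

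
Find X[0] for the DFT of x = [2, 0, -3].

X[0] = Σ(n=0 to 2) x[n] · ω_3^0 = Σ x[n]
= (2) + (0) + (-3)

X[0] = -1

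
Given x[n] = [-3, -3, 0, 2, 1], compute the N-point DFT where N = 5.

X[k] = Σ(n=0 to 4) x[n] · ω_5^(nk)
where ω_5 = e^(-2πi/5)

Computing each X[k]:
X[0] = -3
X[1] = -5.2361+4.9798i
X[2] = -0.7639+0.4490i
X[3] = -0.7639-0.4490i
X[4] = -5.2361-4.9798i

X = [-3, -5.2361+4.9798i, -0.7639+0.4490i, -0.7639-0.4490i, -5.2361-4.9798i]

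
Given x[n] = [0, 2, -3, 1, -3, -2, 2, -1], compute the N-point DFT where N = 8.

X[k] = Σ(n=0 to 7) x[n] · ω_8^(nk)
where ω_8 = e^(-2πi/8)

Computing each X[k]:
X[0] = -4
X[1] = 4.4142+0.7574i
X[2] = -2
X[3] = 1.5858-9.2426i
X[4] = -4
X[5] = 1.5858+9.2426i
X[6] = -2
X[7] = 4.4142-0.7574i

X = [-4, 4.4142+0.7574i, -2, 1.5858-9.2426i, -4, 1.5858+9.2426i, -2, 4.4142-0.7574i]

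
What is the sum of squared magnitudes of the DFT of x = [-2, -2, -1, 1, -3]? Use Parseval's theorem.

Parseval: Σ|x[n]|² = (1/N)Σ|X[k]|², so Σ|X[k]|² = N·Σ|x[n]|² = 5·19.0000

Σ|X[k]|² = N·Σ|x[n]|² = 5·19.0000 = 95.0000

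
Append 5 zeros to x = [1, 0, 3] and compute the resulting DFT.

Original 3-point DFT: [4, -0.5000+2.5981i, -0.5000-2.5981i]
Zero-padded 8-point DFT provides frequency interpolation.

DFT_8([x, 0, ...]) = [4, 1-3i, -2, 1+3i, 4, 1-3i, -2, 1+3i]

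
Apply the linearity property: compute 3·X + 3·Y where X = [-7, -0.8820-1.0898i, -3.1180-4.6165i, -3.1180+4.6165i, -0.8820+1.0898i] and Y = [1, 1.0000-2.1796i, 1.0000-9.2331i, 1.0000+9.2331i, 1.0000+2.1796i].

By linearity: DFT(3x + 3y) = 3·DFT(x) + 3·DFT(y)
= 3·[-7, -0.8820-1.0898i, -3.1180-4.6165i, -3.1180+4.6165i, -0.8820+1.0898i] + 3·[1, 1.0000-2.1796i, 1.0000-9.2331i, 1.0000+9.2331i, 1.0000+2.1796i]

Computing element-wise:
Z[0] = 3·(-7) + 3·(1) = -18
Z[1] = 3·(-0.8820-1.0898i) + 3·(1.0000-2.1796i) = 0.3540-9.8082i
Z[2] = 3·(-3.1180-4.6165i) + 3·(1.0000-9.2331i) = -6.3540-41.5488i
Z[3] = 3·(-3.1180+4.6165i) + 3·(1.0000+9.2331i) = -6.3540+41.5488i
Z[4] = 3·(-0.8820+1.0898i) + 3·(1.0000+2.1796i) = 0.3540+9.8082i

DFT(3x + 3y) = 3·X + 3·Y = [-18, 0.3540-9.8082i, -6.3540-41.5488i, -6.3540+41.5488i, 0.3540+9.8082i]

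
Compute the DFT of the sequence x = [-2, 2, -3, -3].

X[k] = Σ(n=0 to 3) x[n] · ω_4^(nk)
where ω_4 = e^(-2πi/4)

Computing each X[k]:
X[0] = -6
X[1] = 1-5i
X[2] = -4
X[3] = 1+5i

X = [-6, 1-5i, -4, 1+5i]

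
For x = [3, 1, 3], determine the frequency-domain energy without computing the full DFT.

Parseval: Σ|x[n]|² = (1/N)Σ|X[k]|², so Σ|X[k]|² = N·Σ|x[n]|² = 3·19.0000

Σ|X[k]|² = N·Σ|x[n]|² = 3·19.0000 = 57.0000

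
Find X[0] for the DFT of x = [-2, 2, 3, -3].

X[0] = Σ(n=0 to 3) x[n] · ω_4^0 = Σ x[n]
= (-2) + (2) + (3) + (-3)

X[0] = 0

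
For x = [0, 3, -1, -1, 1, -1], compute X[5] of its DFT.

X[5] = Σ(n=0 to 5) x[n] · ω_6^(5n) where ω_6 = e^(-2πi/6)
= (0)·ω_6^0 + (3)·ω_6^5 + (-1)·ω_6^10 + (-1)·ω_6^15 + (1)·ω_6^20 + (-1)·ω_6^25

X[5] = 2.0000+1.7321i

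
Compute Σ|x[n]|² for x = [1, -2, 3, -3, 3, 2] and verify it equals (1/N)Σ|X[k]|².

Time domain:
Σ|x[n]|² = |1|² + |-2|² + |3|² + |-3|² + |3|² + |2|² = 36.0000

Frequency domain:
(1/6)Σ|X[k]|² = (1/6)(|4|² + |1.0000+3.4641i|² + |-5.0000+3.4641i|² + |10|² + |-5.0000-3.4641i|² + |1.0000-3.4641i|²) = (1/6)·216.0000 = 36.0000

Both sides agree, confirming Parseval's theorem.

Σ|x[n]|² = (1/N)Σ|X[k]|² = 36.0000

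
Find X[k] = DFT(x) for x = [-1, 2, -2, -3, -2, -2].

X[k] = Σ(n=0 to 5) x[n] · ω_6^(nk)
where ω_6 = e^(-2πi/6)

Computing each X[k]:
X[0] = -8
X[1] = 4.0000-3.4641i
X[2] = -2.0000-3.4641i
X[3] = -2
X[4] = -2.0000+3.4641i
X[5] = 4.0000+3.4641i

X = [-8, 4.0000-3.4641i, -2.0000-3.4641i, -2, -2.0000+3.4641i, 4.0000+3.4641i]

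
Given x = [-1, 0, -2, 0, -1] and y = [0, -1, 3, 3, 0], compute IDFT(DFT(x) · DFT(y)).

(x ⊛ y)[n] = Σ(m=0 to 4) x[m] · y[(n-m) mod 5]

Computing each output sample:
(x ⊛ y)[0] = -5
(x ⊛ y)[1] = -2
(x ⊛ y)[2] = -6
(x ⊛ y)[3] = -1
(x ⊛ y)[4] = -6

x ⊛ y = [-5, -2, -6, -1, -6]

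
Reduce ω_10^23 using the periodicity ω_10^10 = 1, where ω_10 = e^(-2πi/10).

Since ω_10^10 = 1, powers reduce modulo 10.
23 mod 10 = 3
So ω_10^23 = ω_10^3 = e^(-2πi·3/10)

ω_10^23 = ω_10^3 = -0.3090-0.9511i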